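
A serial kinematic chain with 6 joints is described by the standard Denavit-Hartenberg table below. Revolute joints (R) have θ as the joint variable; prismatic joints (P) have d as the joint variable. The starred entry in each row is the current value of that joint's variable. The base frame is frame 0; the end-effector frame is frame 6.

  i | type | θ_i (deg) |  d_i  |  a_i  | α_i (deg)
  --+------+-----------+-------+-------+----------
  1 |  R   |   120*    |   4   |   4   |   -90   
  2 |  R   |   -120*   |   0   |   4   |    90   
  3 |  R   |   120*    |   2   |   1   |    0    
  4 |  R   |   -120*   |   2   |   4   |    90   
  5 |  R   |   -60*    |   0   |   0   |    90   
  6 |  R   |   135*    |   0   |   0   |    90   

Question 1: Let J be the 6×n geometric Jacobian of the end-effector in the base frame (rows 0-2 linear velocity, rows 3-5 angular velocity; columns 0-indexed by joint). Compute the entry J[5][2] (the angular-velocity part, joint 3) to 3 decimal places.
axis z_2 = (0.4330,-0.7500,-0.5000); lever o_n−o_2 = (1.8571,-4.9486,1.0311)
cross product → J_v[:, 2] = (-3.2476,-1.3750,-0.7500)
J_ω[:, 2] = z_2
entry J[5][2] = -0.5000

-0.500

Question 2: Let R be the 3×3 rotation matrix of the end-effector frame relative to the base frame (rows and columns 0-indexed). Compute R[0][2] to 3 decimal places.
End-effector z-axis (col 2 of R) = (0.4356,0.6597,0.6124)
R[0][2] = 0.4356

0.436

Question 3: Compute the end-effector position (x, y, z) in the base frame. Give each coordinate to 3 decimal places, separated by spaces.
0.857 -3.217 8.495

after link 1: o_1 = (-2.0000, 3.4641, 4.0000)
after link 2: o_2 = (-1.0000, 1.7321, 7.4641)
after link 3: o_3 = (-1.0090, 0.0155, 6.0311)
after link 4: o_4 = (0.8571, -3.2165, 8.4952)
after link 5: o_5 = (0.8571, -3.2165, 8.4952)
after link 6: o_6 = (0.8571, -3.2165, 8.4952)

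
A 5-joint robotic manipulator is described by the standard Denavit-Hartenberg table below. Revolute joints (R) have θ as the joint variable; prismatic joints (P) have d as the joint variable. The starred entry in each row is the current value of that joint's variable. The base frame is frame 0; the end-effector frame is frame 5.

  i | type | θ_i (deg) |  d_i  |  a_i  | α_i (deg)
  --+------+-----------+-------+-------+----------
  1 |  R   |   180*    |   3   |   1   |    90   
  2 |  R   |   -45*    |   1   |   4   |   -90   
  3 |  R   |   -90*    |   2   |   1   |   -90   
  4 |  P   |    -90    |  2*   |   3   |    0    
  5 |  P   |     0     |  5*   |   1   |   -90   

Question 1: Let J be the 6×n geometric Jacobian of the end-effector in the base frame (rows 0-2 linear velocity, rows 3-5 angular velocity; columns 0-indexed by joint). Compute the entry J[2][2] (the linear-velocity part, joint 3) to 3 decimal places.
axis z_2 = (-0.7071,0.0000,0.7071); lever o_n−o_2 = (-9.1924,1.0000,-0.7071)
cross product → J_v[:, 2] = (-0.7071,-7.0000,-0.7071)
J_ω[:, 2] = z_2
entry J[2][2] = -0.7071

-0.707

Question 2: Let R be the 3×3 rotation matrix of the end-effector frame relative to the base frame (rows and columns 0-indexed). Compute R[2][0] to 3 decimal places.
End-effector x-axis (col 0 of R) = (-0.7071,0.0000,0.7071)
R[2][0] = 0.7071

0.707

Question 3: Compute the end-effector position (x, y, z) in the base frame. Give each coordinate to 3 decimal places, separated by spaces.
after link 1: o_1 = (-1.0000, 0.0000, 3.0000)
after link 2: o_2 = (-3.8284, 1.0000, 0.1716)
after link 3: o_3 = (-5.2426, 2.0000, 1.5858)
after link 4: o_4 = (-8.7782, 2.0000, 2.2929)
after link 5: o_5 = (-13.0208, 2.0000, -0.5355)

-13.021 2.000 -0.536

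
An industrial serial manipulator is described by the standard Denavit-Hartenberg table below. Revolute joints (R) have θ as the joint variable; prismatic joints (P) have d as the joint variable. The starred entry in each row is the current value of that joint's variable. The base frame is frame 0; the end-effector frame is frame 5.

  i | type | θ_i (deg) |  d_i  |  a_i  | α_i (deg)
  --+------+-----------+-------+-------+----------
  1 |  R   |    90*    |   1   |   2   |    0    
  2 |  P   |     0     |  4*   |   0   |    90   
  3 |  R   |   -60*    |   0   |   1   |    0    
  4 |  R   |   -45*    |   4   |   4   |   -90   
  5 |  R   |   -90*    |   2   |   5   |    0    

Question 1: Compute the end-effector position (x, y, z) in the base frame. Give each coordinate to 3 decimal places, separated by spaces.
after link 1: o_1 = (0.0000, 2.0000, 1.0000)
after link 2: o_2 = (0.0000, 2.0000, 5.0000)
after link 3: o_3 = (0.0000, 2.5000, 4.1340)
after link 4: o_4 = (4.0000, 1.4647, 0.2703)
after link 5: o_5 = (9.0000, 3.3966, -0.2474)

9.000 3.397 -0.247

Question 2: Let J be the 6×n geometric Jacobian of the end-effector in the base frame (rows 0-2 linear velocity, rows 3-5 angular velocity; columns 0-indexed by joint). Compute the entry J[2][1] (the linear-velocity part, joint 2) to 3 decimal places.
1.000

prismatic axis z_1 = (0.0000,0.0000,1.0000)
J_v[:, 1] = z_1; J_ω[:, 1] = (0,0,0)
entry J[2][1] = 1.0000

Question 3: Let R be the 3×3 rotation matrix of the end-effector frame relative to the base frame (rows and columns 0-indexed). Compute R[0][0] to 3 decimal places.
End-effector x-axis (col 0 of R) = (1.0000,-0.0000,0.0000)
R[0][0] = 1.0000

1.000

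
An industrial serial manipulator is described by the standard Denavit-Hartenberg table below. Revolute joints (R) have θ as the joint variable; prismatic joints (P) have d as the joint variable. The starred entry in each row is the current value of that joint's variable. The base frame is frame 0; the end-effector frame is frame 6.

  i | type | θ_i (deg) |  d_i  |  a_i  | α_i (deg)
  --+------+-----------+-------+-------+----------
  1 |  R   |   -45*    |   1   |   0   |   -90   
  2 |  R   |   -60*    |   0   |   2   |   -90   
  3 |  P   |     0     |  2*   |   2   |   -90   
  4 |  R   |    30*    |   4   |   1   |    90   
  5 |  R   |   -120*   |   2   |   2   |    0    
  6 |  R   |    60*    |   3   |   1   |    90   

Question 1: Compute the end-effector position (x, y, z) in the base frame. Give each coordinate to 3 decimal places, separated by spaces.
5.183 -7.166 3.964

after link 1: o_1 = (0.0000, 0.0000, 1.0000)
after link 2: o_2 = (0.7071, -0.7071, 2.7321)
after link 3: o_3 = (2.6390, -2.6390, 3.4641)
after link 4: o_4 = (-0.1895, -5.4674, 4.4641)
after link 5: o_5 = (2.4495, -5.6569, 3.4641)
after link 6: o_6 = (5.1832, -7.1658, 3.9641)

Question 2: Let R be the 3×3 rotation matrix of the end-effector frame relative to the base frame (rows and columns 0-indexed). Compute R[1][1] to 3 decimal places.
End-effector y-axis (col 1 of R) = (0.7071,-0.7071,-0.0000)
R[1][1] = -0.7071

-0.707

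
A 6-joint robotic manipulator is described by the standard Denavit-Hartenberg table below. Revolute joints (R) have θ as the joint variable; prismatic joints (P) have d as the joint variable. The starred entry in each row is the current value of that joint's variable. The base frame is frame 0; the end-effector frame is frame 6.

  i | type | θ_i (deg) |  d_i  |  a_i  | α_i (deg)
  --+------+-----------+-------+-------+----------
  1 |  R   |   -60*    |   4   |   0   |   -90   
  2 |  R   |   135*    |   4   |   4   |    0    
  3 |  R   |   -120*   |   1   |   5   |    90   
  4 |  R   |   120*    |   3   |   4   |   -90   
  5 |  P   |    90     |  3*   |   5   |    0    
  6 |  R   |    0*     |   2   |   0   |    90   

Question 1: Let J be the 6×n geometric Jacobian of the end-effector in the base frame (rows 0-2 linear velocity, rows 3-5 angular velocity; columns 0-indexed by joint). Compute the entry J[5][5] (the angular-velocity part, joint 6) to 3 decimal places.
axis z_5 = (-0.8513,0.4744,0.2241); lever o_n−o_5 = (-1.7025,0.9489,0.4483)
cross product → J_v[:, 5] = (-0.0000,0.0000,-0.0000)
J_ω[:, 5] = z_5
entry J[5][5] = 0.2241

0.224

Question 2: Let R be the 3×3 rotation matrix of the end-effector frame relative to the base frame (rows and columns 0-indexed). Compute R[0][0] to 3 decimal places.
-0.129

End-effector x-axis (col 0 of R) = (-0.1294,0.2241,-0.9659)
R[0][0] = -0.1294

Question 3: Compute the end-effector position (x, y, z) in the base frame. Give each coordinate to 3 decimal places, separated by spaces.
2.850 6.993 -0.416

after link 1: o_1 = (0.0000, 0.0000, 4.0000)
after link 2: o_2 = (2.0499, 4.4495, 1.1716)
after link 3: o_3 = (5.3307, 0.7669, -0.1225)
after link 4: o_4 = (7.7530, 3.4996, 3.2929)
after link 5: o_5 = (4.5522, 6.0436, -0.8643)
after link 6: o_6 = (2.8496, 6.9925, -0.4160)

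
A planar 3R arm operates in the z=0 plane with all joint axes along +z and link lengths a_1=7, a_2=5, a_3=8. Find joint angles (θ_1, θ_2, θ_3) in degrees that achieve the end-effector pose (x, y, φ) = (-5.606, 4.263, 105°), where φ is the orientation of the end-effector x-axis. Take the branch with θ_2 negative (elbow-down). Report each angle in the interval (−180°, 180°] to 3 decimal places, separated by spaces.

-90.000 -135.001 -29.999

wrist centre = target − a_3·(cos φ, sin φ) = (-3.5354, -3.4644)
cos θ_2 = (24.5015−7²−5²)/(2·7·5) = -0.7071; θ_2 = -135.0012° (elbow-down)
β = atan2(-3.4644,-3.5354) = -135.5815°; ψ = atan2(-3.5355,3.4644) = -45.5817°
θ_1 = β − ψ = -89.9998°
θ_3 = φ − θ_1 − θ_2 = -29.9990° (wrapped to (-180°,180°])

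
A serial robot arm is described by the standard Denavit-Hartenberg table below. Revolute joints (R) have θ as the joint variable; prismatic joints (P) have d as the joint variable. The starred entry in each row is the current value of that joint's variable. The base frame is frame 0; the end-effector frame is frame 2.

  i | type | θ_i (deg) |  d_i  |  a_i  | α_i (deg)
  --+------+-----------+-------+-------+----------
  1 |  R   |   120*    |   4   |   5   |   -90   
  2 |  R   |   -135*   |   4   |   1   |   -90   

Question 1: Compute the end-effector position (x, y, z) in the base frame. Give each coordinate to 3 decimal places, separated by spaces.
after link 1: o_1 = (-2.5000, 4.3301, 4.0000)
after link 2: o_2 = (-5.6105, 1.7178, 4.7071)

-5.611 1.718 4.707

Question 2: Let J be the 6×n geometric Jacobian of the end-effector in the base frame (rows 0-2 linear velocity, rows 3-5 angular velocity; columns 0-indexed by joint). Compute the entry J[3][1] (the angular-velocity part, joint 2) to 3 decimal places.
-0.866

axis z_1 = (-0.8660,-0.5000,0.0000); lever o_n−o_1 = (-3.1105,-2.6124,0.7071)
cross product → J_v[:, 1] = (-0.3536,0.6124,0.7071)
J_ω[:, 1] = z_1
entry J[3][1] = -0.8660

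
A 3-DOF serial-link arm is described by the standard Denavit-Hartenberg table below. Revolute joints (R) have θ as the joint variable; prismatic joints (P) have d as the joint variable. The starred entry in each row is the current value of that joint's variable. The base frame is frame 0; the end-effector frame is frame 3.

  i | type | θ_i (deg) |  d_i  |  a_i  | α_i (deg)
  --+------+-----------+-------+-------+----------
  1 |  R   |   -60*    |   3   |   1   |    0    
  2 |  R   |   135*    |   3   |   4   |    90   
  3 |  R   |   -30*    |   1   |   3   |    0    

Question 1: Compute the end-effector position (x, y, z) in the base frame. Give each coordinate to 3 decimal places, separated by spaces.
after link 1: o_1 = (0.5000, -0.8660, 3.0000)
after link 2: o_2 = (1.5353, 2.9977, 6.0000)
after link 3: o_3 = (3.1736, 5.2484, 4.5000)

3.174 5.248 4.500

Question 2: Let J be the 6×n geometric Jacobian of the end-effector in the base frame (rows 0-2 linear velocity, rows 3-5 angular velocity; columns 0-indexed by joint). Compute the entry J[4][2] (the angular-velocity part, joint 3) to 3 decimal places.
axis z_2 = (0.9659,-0.2588,0.0000); lever o_n−o_2 = (1.6384,2.2507,-1.5000)
cross product → J_v[:, 2] = (0.3882,1.4489,2.5981)
J_ω[:, 2] = z_2
entry J[4][2] = -0.2588

-0.259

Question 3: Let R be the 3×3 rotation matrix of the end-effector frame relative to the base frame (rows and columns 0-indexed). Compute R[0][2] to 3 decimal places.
0.966

End-effector z-axis (col 2 of R) = (0.9659,-0.2588,0.0000)
R[0][2] = 0.9659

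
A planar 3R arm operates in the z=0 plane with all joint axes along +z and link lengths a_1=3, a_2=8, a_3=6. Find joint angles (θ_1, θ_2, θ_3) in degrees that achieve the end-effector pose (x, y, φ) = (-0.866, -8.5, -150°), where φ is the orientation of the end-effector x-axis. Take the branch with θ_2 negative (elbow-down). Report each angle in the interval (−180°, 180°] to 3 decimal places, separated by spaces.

wrist centre = target − a_3·(cos φ, sin φ) = (4.3302, -5.5000)
cos θ_2 = (49.0002−3²−8²)/(2·3·8) = -0.5000; θ_2 = -119.9997° (elbow-down)
β = atan2(-5.5000,4.3302) = -51.7866°; ψ = atan2(-6.9282,-1.0000) = -98.2129°
θ_1 = β − ψ = 46.4263°
θ_3 = φ − θ_1 − θ_2 = -76.4266° (wrapped to (-180°,180°])

46.426 -120.000 -76.427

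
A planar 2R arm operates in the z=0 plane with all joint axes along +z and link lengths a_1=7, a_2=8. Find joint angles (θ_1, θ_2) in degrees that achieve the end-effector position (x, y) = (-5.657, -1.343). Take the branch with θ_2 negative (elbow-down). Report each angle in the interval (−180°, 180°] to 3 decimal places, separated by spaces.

-90.002 -134.999

cos θ_2 = (33.8053−7²−8²)/(2·7·8) = -0.7071; θ_2 = -134.9991° (elbow-down)
β = atan2(-1.3430,-5.6570) = -166.6449°; ψ = atan2(-5.6569,1.3432) = -76.6425°
θ_1 = β − ψ = -90.0024°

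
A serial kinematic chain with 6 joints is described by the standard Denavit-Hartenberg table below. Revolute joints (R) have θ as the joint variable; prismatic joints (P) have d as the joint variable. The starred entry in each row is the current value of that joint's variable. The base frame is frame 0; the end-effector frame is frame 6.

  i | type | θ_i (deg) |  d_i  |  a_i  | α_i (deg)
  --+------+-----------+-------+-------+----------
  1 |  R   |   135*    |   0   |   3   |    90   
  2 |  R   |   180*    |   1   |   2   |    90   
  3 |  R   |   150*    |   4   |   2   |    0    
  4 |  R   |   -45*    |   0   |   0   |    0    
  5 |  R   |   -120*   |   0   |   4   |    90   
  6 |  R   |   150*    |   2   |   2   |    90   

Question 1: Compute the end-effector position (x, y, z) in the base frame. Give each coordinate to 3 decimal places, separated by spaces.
-1.116 0.382 5.000

after link 1: o_1 = (-2.1213, 2.1213, 0.0000)
after link 2: o_2 = (0.0000, 1.4142, 0.0000)
after link 3: o_3 = (-0.5176, 3.3461, 4.0000)
after link 4: o_4 = (-0.5176, 3.3461, 4.0000)
after link 5: o_5 = (1.4824, -0.1180, 4.0000)
after link 6: o_6 = (-1.1157, 0.3820, 5.0000)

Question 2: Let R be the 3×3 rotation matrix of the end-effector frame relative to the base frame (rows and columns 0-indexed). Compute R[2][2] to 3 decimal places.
End-effector z-axis (col 2 of R) = (0.2500,-0.4330,0.8660)
R[2][2] = 0.8660

0.866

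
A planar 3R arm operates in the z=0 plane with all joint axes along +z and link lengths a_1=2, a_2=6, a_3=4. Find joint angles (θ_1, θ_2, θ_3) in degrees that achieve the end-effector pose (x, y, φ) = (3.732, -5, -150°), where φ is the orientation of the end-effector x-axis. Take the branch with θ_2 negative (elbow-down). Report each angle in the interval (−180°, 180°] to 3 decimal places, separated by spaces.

0.003 -30.003 -119.999

wrist centre = target − a_3·(cos φ, sin φ) = (7.1961, -3.0000)
cos θ_2 = (60.7839−2²−6²)/(2·2·6) = 0.8660; θ_2 = -30.0035° (elbow-down)
β = atan2(-3.0000,7.1961) = -22.6309°; ψ = atan2(-3.0003,7.1960) = -22.6334°
θ_1 = β − ψ = 0.0025°
θ_3 = φ − θ_1 − θ_2 = -119.9990° (wrapped to (-180°,180°])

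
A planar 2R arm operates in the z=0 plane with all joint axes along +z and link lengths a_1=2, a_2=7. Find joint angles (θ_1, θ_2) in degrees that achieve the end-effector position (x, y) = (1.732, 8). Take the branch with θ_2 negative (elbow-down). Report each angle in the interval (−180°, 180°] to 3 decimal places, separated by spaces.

cos θ_2 = (66.9998−2²−7²)/(2·2·7) = 0.5000; θ_2 = -60.0004° (elbow-down)
β = atan2(8.0000,1.7320) = 77.7840°; ψ = atan2(-6.0622,5.5000) = -47.7840°
θ_1 = β − ψ = 125.5680°

125.568 -60.000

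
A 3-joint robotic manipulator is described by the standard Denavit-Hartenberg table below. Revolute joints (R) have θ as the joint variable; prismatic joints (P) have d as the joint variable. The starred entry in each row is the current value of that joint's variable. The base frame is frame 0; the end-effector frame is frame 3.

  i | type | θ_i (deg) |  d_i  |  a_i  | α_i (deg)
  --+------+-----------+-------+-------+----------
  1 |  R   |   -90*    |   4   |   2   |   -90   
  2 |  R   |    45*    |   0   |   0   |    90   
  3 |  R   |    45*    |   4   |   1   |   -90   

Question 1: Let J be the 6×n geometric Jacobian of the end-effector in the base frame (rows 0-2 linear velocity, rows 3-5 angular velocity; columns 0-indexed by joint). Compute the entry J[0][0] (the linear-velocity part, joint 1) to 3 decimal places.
axis z_0 = ẑ; lever o_n−o_0 = (0.7071,-5.3284,6.3284)
cross product → J_v[:, 0] = (5.3284,0.7071,-0.0000)
J_ω[:, 0] = z_0
entry J[0][0] = 5.3284

5.328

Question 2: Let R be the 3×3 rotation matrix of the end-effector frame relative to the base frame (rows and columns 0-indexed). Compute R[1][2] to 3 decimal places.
0.500

End-effector z-axis (col 2 of R) = (0.7071,0.5000,0.5000)
R[1][2] = 0.5000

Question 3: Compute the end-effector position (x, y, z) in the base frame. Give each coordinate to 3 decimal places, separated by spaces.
0.707 -5.328 6.328

after link 1: o_1 = (0.0000, -2.0000, 4.0000)
after link 2: o_2 = (0.0000, -2.0000, 4.0000)
after link 3: o_3 = (0.7071, -5.3284, 6.3284)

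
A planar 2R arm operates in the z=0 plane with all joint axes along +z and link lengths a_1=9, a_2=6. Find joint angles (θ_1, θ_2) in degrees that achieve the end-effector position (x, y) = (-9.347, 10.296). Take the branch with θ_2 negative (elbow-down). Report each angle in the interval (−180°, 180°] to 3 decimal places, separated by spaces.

149.996 -44.995

cos θ_2 = (193.3740−9²−6²)/(2·9·6) = 0.7072; θ_2 = -44.9951° (elbow-down)
β = atan2(10.2960,-9.3470) = 132.2341°; ψ = atan2(-4.2423,13.2430) = -17.7624°
θ_1 = β − ψ = 149.9965°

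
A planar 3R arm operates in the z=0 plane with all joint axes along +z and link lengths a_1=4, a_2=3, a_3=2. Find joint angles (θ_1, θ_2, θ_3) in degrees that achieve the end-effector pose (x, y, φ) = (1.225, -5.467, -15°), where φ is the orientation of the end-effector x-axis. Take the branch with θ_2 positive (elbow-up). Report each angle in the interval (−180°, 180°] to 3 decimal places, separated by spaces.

-135.001 90.010 29.991

wrist centre = target − a_3·(cos φ, sin φ) = (-0.7069, -4.9494)
cos θ_2 = (24.9958−4²−3²)/(2·4·3) = -0.0002; θ_2 = 90.0100° (elbow-up)
β = atan2(-4.9494,-0.7069) = -98.1278°; ψ = atan2(3.0000,3.9995) = 36.8735°
θ_1 = β − ψ = -135.0013°
θ_3 = φ − θ_1 − θ_2 = 29.9913° (wrapped to (-180°,180°])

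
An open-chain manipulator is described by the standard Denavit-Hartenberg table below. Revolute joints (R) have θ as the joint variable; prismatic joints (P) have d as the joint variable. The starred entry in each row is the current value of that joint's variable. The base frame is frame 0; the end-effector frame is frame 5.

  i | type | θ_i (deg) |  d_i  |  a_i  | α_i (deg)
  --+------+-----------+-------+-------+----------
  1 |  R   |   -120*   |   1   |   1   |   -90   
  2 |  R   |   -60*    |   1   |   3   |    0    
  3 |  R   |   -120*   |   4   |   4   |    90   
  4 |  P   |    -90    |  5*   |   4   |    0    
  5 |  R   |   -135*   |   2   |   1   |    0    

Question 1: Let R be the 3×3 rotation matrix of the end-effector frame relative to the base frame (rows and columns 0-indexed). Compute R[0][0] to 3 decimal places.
End-effector x-axis (col 0 of R) = (0.2588,-0.9659,-0.0000)
R[0][0] = 0.2588

0.259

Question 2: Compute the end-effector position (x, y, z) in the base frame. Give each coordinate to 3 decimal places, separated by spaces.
1.875 -0.167 -3.402

after link 1: o_1 = (-0.5000, -0.8660, 1.0000)
after link 2: o_2 = (-0.3840, -2.6651, 3.5981)
after link 3: o_3 = (5.0801, -1.2010, 3.5981)
after link 4: o_4 = (1.6160, 0.7990, -1.4019)
after link 5: o_5 = (1.8748, -0.1669, -3.4019)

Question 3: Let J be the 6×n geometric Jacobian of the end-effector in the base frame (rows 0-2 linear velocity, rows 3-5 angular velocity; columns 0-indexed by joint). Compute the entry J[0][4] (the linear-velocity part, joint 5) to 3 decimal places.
-0.966

axis z_4 = (0.0000,0.0000,-1.0000); lever o_n−o_4 = (0.2588,-0.9659,-2.0000)
cross product → J_v[:, 4] = (-0.9659,-0.2588,-0.0000)
J_ω[:, 4] = z_4
entry J[0][4] = -0.9659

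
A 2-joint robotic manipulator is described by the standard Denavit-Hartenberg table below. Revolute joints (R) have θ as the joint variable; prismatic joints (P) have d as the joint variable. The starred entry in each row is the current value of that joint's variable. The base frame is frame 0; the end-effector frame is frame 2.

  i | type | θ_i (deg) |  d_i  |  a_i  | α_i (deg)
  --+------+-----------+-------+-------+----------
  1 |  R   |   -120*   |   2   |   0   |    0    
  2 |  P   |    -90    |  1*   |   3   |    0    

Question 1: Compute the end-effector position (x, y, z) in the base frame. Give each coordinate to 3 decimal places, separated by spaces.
after link 1: o_1 = (0.0000, 0.0000, 2.0000)
after link 2: o_2 = (-2.5981, 1.5000, 3.0000)

-2.598 1.500 3.000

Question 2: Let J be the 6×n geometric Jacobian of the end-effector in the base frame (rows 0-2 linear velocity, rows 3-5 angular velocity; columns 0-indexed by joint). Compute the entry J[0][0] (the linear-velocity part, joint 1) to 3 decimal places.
axis z_0 = ẑ; lever o_n−o_0 = (-2.5981,1.5000,3.0000)
cross product → J_v[:, 0] = (-1.5000,-2.5981,0.0000)
J_ω[:, 0] = z_0
entry J[0][0] = -1.5000

-1.500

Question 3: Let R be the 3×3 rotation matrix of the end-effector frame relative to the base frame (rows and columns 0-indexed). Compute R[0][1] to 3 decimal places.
-0.500

End-effector y-axis (col 1 of R) = (-0.5000,-0.8660,0.0000)
R[0][1] = -0.5000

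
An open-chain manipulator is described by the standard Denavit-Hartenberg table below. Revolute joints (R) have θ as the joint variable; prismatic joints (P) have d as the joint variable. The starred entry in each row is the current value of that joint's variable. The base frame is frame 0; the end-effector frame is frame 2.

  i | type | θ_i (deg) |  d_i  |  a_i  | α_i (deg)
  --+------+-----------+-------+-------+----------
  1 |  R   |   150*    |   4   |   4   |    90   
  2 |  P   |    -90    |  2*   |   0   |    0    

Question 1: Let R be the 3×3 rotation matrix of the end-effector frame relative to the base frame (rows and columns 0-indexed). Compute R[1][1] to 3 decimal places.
0.500

End-effector y-axis (col 1 of R) = (-0.8660,0.5000,0.0000)
R[1][1] = 0.5000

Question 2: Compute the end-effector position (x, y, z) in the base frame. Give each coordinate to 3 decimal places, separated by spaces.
-2.464 3.732 4.000

after link 1: o_1 = (-3.4641, 2.0000, 4.0000)
after link 2: o_2 = (-2.4641, 3.7321, 4.0000)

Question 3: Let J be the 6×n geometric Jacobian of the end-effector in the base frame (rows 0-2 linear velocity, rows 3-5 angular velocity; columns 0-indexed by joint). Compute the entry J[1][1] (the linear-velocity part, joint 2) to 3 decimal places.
0.866

prismatic axis z_1 = (0.5000,0.8660,0.0000)
J_v[:, 1] = z_1; J_ω[:, 1] = (0,0,0)
entry J[1][1] = 0.8660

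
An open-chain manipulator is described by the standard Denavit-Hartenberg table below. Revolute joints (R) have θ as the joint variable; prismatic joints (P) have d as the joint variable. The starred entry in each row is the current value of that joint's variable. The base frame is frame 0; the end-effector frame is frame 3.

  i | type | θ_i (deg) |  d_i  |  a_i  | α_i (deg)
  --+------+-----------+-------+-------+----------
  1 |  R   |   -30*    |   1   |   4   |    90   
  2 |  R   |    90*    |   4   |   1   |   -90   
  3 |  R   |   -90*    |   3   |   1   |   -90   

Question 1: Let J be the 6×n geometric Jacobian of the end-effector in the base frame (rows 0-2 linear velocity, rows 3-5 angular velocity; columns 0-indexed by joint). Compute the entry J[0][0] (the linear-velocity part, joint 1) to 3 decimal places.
axis z_0 = ẑ; lever o_n−o_0 = (-1.6340,-4.8301,2.0000)
cross product → J_v[:, 0] = (4.8301,-1.6340,0.0000)
J_ω[:, 0] = z_0
entry J[0][0] = 4.8301

4.830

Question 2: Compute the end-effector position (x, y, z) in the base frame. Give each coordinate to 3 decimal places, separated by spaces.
-1.634 -4.830 2.000

after link 1: o_1 = (3.4641, -2.0000, 1.0000)
after link 2: o_2 = (1.4641, -5.4641, 2.0000)
after link 3: o_3 = (-1.6340, -4.8301, 2.0000)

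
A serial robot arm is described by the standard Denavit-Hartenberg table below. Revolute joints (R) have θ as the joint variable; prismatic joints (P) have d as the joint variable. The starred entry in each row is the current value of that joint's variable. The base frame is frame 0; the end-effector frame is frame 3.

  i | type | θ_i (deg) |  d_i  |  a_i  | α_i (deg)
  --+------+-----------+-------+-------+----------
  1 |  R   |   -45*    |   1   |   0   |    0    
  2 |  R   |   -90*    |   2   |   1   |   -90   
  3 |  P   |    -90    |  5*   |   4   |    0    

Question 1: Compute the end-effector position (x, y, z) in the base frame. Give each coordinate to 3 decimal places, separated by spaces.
2.828 -4.243 7.000

after link 1: o_1 = (0.0000, 0.0000, 1.0000)
after link 2: o_2 = (-0.7071, -0.7071, 3.0000)
after link 3: o_3 = (2.8284, -4.2426, 7.0000)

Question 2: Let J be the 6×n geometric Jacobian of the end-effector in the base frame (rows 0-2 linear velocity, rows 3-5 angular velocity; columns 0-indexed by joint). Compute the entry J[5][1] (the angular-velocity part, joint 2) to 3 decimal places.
axis z_1 = (0.0000,0.0000,1.0000); lever o_n−o_1 = (2.8284,-4.2426,6.0000)
cross product → J_v[:, 1] = (4.2426,2.8284,-0.0000)
J_ω[:, 1] = z_1
entry J[5][1] = 1.0000

1.000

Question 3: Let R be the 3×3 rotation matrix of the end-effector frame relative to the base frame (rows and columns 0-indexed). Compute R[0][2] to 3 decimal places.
End-effector z-axis (col 2 of R) = (0.7071,-0.7071,0.0000)
R[0][2] = 0.7071

0.707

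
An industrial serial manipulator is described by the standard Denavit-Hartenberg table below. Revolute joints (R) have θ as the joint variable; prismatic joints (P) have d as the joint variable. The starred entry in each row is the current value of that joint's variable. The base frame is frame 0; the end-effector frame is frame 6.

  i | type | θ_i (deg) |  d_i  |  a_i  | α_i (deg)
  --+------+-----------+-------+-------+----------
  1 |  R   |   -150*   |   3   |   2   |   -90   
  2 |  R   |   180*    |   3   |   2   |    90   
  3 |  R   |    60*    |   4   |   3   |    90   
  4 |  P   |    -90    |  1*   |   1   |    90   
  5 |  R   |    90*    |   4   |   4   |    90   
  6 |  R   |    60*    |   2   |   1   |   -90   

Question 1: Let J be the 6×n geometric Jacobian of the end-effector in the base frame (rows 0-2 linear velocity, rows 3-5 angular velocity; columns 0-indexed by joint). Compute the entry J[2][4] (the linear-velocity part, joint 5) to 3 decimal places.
-4.500

axis z_4 = (-0.8660,0.5000,0.0000); lever o_n−o_4 = (-1.9641,6.3301,2.0000)
cross product → J_v[:, 4] = (1.0000,1.7321,-4.5000)
J_ω[:, 4] = z_4
entry J[2][4] = -4.5000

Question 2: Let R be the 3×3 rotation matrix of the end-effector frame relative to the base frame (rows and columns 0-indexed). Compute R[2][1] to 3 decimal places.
End-effector y-axis (col 1 of R) = (-0.0000,-0.0000,-1.0000)
R[2][1] = -1.0000

-1.000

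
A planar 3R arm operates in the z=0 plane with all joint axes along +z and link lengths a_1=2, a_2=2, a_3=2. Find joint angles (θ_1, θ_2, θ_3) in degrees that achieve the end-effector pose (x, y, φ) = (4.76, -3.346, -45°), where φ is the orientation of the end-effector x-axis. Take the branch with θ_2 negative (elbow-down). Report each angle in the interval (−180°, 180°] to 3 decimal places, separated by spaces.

wrist centre = target − a_3·(cos φ, sin φ) = (3.3458, -1.9318)
cos θ_2 = (14.9261−2²−2²)/(2·2·2) = 0.8658; θ_2 = -30.0303° (elbow-down)
β = atan2(-1.9318,3.3458) = -30.0012°; ψ = atan2(-1.0009,3.7315) = -15.0152°
θ_1 = β − ψ = -14.9861°
θ_3 = φ − θ_1 − θ_2 = 0.0164° (wrapped to (-180°,180°])

-14.986 -30.030 0.016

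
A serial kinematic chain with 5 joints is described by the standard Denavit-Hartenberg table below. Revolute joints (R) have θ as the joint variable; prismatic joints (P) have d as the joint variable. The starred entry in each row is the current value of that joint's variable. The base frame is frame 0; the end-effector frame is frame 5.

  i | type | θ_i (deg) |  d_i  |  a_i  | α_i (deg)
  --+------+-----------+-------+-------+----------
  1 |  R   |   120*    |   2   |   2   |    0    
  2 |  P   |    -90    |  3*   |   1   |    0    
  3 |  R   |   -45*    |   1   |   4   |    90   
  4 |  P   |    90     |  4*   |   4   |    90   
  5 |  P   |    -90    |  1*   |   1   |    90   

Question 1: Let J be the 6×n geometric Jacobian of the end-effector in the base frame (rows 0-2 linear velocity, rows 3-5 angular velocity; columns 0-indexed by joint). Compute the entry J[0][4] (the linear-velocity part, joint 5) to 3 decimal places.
0.966

prismatic axis z_4 = (0.9659,-0.2588,-0.0000)
J_v[:, 4] = z_4; J_ω[:, 4] = (0,0,0)
entry J[0][4] = 0.9659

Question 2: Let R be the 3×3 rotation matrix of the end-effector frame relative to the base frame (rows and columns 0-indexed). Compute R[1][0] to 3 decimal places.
End-effector x-axis (col 0 of R) = (0.2588,0.9659,0.0000)
R[1][0] = 0.9659

0.966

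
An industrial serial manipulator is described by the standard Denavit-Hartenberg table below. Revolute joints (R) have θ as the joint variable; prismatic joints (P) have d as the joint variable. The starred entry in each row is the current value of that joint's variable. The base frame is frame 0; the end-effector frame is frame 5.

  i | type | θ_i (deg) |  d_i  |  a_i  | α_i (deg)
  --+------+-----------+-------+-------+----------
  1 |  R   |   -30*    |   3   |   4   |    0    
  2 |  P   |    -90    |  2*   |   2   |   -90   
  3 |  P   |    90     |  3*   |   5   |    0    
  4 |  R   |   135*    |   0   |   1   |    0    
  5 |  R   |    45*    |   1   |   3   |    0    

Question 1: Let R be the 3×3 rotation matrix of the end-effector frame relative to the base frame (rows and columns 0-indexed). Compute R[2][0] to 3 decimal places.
End-effector x-axis (col 0 of R) = (0.0000,0.0000,1.0000)
R[2][0] = 1.0000

1.000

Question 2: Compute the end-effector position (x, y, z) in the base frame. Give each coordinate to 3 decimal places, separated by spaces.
6.282 -5.120 3.707

after link 1: o_1 = (3.4641, -2.0000, 3.0000)
after link 2: o_2 = (2.4641, -3.7321, 5.0000)
after link 3: o_3 = (5.0622, -5.2321, 0.0000)
after link 4: o_4 = (5.4157, -4.6197, 0.7071)
after link 5: o_5 = (6.2818, -5.1197, 3.7071)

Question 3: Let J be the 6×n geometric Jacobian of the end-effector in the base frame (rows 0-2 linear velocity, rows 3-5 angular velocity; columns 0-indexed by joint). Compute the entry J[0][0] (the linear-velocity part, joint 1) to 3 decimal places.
axis z_0 = ẑ; lever o_n−o_0 = (6.2818,-5.1197,3.7071)
cross product → J_v[:, 0] = (5.1197,6.2818,-0.0000)
J_ω[:, 0] = z_0
entry J[0][0] = 5.1197

5.120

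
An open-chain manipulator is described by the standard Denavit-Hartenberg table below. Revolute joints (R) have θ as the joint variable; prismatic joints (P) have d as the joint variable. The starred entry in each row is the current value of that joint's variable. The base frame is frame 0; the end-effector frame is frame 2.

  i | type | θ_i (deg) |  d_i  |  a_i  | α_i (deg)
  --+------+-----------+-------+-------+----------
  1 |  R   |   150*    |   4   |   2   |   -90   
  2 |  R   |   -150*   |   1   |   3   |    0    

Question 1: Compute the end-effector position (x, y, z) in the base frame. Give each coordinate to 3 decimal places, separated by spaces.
after link 1: o_1 = (-1.7321, 1.0000, 4.0000)
after link 2: o_2 = (0.0179, -1.1651, 5.5000)

0.018 -1.165 5.500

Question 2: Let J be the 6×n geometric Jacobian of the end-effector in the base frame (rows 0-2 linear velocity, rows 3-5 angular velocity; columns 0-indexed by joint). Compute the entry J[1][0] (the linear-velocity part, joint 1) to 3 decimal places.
axis z_0 = ẑ; lever o_n−o_0 = (0.0179,-1.1651,5.5000)
cross product → J_v[:, 0] = (1.1651,0.0179,-0.0000)
J_ω[:, 0] = z_0
entry J[1][0] = 0.0179

0.018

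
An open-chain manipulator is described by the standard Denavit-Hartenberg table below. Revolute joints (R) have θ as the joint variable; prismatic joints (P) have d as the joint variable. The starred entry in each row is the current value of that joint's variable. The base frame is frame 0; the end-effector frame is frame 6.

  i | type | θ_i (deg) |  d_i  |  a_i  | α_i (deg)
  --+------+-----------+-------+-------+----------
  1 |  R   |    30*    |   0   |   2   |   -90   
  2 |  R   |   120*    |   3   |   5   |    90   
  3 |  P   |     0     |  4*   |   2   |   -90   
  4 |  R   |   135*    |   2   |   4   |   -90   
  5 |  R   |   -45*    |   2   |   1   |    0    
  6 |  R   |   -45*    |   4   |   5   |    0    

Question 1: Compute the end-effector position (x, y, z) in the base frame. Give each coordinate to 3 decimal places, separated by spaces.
after link 1: o_1 = (1.7321, 1.0000, 0.0000)
after link 2: o_2 = (-1.9330, 2.3481, -4.3301)
after link 3: o_3 = (0.2010, 3.5801, -8.0622)
after link 4: o_4 = (-1.6956, 4.7945, -4.1985)
after link 5: o_5 = (-0.5346, 6.2813, -2.9978)
after link 6: o_6 = (0.3114, 12.5433, -1.9625)

0.311 12.543 -1.963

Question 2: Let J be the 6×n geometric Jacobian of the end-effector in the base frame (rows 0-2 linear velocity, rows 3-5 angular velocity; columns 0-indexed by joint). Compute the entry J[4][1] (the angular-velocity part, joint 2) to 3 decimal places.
0.866

axis z_1 = (-0.5000,0.8660,0.0000); lever o_n−o_1 = (-1.4206,11.5433,-1.9625)
cross product → J_v[:, 1] = (-1.6996,-0.9813,-4.5414)
J_ω[:, 1] = z_1
entry J[4][1] = 0.8660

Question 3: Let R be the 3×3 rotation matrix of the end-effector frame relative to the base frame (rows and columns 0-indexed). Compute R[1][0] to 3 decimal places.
End-effector x-axis (col 0 of R) = (-0.5000,0.8660,0.0000)
R[1][0] = 0.8660

0.866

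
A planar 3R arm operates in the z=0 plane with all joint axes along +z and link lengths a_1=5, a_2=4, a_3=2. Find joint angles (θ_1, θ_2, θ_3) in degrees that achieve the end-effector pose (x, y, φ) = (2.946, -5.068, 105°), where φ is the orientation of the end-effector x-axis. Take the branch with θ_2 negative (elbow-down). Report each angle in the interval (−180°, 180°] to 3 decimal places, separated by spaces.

-37.340 -60.009 -157.651

wrist centre = target − a_3·(cos φ, sin φ) = (3.4636, -6.9999)
cos θ_2 = (60.9947−5²−4²)/(2·5·4) = 0.4999; θ_2 = -60.0087° (elbow-down)
β = atan2(-6.9999,3.4636) = -63.6731°; ψ = atan2(-3.4644,6.9995) = -26.3332°
θ_1 = β − ψ = -37.3398°
θ_3 = φ − θ_1 − θ_2 = -157.6514° (wrapped to (-180°,180°])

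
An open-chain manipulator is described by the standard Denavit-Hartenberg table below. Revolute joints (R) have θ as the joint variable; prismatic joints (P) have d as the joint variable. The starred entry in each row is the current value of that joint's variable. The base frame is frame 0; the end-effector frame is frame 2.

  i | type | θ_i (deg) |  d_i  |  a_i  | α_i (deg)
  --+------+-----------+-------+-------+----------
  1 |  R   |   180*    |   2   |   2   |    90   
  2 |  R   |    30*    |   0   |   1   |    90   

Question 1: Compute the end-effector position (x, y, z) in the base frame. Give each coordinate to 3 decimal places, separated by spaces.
after link 1: o_1 = (-2.0000, 0.0000, 2.0000)
after link 2: o_2 = (-2.8660, 0.0000, 2.5000)

-2.866 0.000 2.500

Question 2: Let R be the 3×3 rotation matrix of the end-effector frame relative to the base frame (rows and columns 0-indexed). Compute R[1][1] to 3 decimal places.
1.000

End-effector y-axis (col 1 of R) = (0.0000,1.0000,0.0000)
R[1][1] = 1.0000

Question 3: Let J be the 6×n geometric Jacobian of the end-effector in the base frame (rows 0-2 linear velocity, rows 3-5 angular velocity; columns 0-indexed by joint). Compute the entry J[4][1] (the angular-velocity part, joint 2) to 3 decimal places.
1.000

axis z_1 = (0.0000,1.0000,0.0000); lever o_n−o_1 = (-0.8660,0.0000,0.5000)
cross product → J_v[:, 1] = (0.5000,-0.0000,0.8660)
J_ω[:, 1] = z_1
entry J[4][1] = 1.0000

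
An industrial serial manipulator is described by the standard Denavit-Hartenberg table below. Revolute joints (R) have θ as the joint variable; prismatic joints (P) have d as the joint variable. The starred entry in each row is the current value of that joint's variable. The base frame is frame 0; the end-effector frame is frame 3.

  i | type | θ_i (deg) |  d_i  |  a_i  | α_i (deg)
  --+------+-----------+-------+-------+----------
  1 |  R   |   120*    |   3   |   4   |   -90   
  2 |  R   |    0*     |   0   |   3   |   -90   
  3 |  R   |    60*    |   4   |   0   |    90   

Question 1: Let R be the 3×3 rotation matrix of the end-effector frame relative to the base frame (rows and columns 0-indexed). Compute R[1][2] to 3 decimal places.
0.500

End-effector z-axis (col 2 of R) = (-0.8660,0.5000,0.0000)
R[1][2] = 0.5000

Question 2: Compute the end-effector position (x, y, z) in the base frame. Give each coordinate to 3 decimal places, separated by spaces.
-3.500 6.062 -1.000

after link 1: o_1 = (-2.0000, 3.4641, 3.0000)
after link 2: o_2 = (-3.5000, 6.0622, 3.0000)
after link 3: o_3 = (-3.5000, 6.0622, -1.0000)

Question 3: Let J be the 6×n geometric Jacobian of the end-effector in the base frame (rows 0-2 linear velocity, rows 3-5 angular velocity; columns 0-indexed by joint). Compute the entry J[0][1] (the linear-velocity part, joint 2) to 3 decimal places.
2.000

axis z_1 = (-0.8660,-0.5000,0.0000); lever o_n−o_1 = (-1.5000,2.5981,-4.0000)
cross product → J_v[:, 1] = (2.0000,-3.4641,-3.0000)
J_ω[:, 1] = z_1
entry J[0][1] = 2.0000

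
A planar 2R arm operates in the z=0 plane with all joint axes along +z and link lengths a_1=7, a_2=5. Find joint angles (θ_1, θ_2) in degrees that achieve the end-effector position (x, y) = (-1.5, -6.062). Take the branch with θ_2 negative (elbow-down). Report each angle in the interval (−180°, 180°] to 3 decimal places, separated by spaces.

-60.000 -120.002

cos θ_2 = (38.9978−7²−5²)/(2·7·5) = -0.5000; θ_2 = -120.0020° (elbow-down)
β = atan2(-6.0620,-1.5000) = -103.8983°; ψ = atan2(-4.3300,4.4998) = -43.8983°
θ_1 = β − ψ = -60.0000°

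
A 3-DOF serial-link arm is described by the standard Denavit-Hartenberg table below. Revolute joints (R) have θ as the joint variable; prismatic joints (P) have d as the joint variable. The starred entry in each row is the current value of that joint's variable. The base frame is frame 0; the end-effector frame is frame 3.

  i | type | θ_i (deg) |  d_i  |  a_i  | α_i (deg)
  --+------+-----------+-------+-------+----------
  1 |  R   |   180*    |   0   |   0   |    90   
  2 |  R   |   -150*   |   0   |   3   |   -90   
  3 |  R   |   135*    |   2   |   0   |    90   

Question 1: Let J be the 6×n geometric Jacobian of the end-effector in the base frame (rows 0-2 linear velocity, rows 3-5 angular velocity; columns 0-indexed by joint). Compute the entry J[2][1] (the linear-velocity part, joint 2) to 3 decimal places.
-1.598

axis z_1 = (0.0000,1.0000,0.0000); lever o_n−o_1 = (1.5981,0.0000,-3.2321)
cross product → J_v[:, 1] = (-3.2321,0.0000,-1.5981)
J_ω[:, 1] = z_1
entry J[2][1] = -1.5981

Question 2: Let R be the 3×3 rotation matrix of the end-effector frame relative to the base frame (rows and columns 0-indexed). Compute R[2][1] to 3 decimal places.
End-effector y-axis (col 1 of R) = (-0.5000,0.0000,-0.8660)
R[2][1] = -0.8660

-0.866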